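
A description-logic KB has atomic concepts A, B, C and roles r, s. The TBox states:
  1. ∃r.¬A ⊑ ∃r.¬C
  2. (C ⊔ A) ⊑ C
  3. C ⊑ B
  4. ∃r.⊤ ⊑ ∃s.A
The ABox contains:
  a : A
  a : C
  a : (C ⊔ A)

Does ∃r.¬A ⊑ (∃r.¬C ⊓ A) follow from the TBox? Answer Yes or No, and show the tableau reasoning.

No

1. ∃r.¬A ⊑ (∃r.¬C ⊓ A)  ⇔  (∃r.¬A ⊓ (∀r.C ⊔ ¬A)) unsat w.r.t. T
   apply at x₀: ∃r.¬A⊑∃r.¬C
   open: L(x₀) ⊇ {¬A, ¬C, ∃r.¬A, ∃r.¬C, ∃s.A} (+ ∃-successors)
2. Hence ∃r.¬A ⊑ (∃r.¬C ⊓ A): not entailed.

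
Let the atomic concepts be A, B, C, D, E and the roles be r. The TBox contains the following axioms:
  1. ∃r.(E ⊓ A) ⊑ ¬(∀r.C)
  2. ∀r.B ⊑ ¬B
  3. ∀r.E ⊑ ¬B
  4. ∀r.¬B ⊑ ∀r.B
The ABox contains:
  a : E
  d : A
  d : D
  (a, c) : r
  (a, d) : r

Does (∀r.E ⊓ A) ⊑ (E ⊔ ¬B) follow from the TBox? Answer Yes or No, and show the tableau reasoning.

Yes

1. (∀r.E ⊓ A) ⊑ (E ⊔ ¬B)  ⇔  ((∀r.E ⊓ A) ⊓ (¬E ⊓ B)) unsat w.r.t. T
   all branches close; clash {B, ¬B} at x₀
2. Hence (∀r.E ⊓ A) ⊑ (E ⊔ ¬B): entailed.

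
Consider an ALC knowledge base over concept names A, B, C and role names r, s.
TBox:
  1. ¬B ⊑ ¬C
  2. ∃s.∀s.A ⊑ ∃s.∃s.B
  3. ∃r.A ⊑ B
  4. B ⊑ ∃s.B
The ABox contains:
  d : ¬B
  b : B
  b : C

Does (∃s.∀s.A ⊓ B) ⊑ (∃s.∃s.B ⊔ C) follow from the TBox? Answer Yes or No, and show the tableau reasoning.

Yes

1. (∃s.∀s.A ⊓ B) ⊑ (∃s.∃s.B ⊔ C)  ⇔  ((∃s.∀s.A ⊓ B) ⊓ (∀s.∀s.¬B ⊓ ¬C)) unsat w.r.t. T
   all branches close; clash {B, ¬B} at an ∃-successor
2. Hence (∃s.∀s.A ⊓ B) ⊑ (∃s.∃s.B ⊔ C): entailed.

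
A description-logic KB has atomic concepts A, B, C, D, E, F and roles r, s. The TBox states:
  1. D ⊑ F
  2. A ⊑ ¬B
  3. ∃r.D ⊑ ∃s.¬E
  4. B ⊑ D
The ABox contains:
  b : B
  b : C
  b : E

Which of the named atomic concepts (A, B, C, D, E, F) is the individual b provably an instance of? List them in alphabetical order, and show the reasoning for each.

1. b : A?  L(b) = {B, C, E} ∪ {¬A}
   apply at b: B⊑D
   open: L(b) ⊇ {B, C, D, E, F, …} — b ∉ A possible
2. b : B?  L(b) = {B, C, E} ∪ {¬B}
   clash {B, ¬B} at b — b ∈ B
3. b : C?  L(b) = {B, C, E} ∪ {¬C}
   clash {C, ¬C} at b — b ∈ C
4. b : D?  L(b) = {B, C, E} ∪ {¬D}
   clash {B, ¬B} at b — b ∈ D
5. b : E?  L(b) = {B, C, E} ∪ {¬E}
   clash {E, ¬E} at b — b ∈ E
6. b : F?  L(b) = {B, C, E} ∪ {¬F}
   clash {B, ¬B} at b — b ∈ F
7. Entailed for b: {B, C, D, E, F}

{B, C, D, E, F}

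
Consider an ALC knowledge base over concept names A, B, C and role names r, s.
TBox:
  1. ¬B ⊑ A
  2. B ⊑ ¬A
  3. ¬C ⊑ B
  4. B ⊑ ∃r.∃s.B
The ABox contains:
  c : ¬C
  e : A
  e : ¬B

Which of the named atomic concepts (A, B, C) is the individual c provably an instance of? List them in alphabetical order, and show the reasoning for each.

1. c : A?  L(c) = {¬C} ∪ {¬A}
   apply at c: ¬C⊑B
   open: L(c) ⊇ {B, ¬A, ¬C, ∃r.∃s.B} (+ ∃-successors) — c ∉ A possible
2. c : B?  L(c) = {¬C} ∪ {¬B}
   clash {B, ¬B} at c — c ∈ B
3. c : C?  L(c) = {¬C} ∪ {¬C}
   apply at c: ¬C⊑B
   open: L(c) ⊇ {B, ¬A, ¬C, ∃r.∃s.B} (+ ∃-successors) — c ∉ C possible
4. Entailed for c: {B}

{B}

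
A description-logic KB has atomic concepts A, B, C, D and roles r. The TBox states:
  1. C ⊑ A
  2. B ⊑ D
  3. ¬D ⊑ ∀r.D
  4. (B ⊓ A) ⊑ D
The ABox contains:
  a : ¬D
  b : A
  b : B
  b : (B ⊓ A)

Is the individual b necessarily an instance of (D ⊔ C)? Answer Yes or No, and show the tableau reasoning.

Yes

1. b : (D ⊔ C)?  L(b) = {A, B, (B ⊓ A)} ∪ {(¬D ⊓ ¬C)}
   clash {D, ¬D} at b — b ∈ (D ⊔ C)
2. Hence b : (D ⊔ C): entailed.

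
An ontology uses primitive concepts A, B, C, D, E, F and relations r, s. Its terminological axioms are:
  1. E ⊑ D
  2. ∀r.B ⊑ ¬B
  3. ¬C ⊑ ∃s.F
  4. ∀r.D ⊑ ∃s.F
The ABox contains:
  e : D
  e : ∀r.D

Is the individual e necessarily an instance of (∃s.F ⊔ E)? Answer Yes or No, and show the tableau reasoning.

1. e : (∃s.F ⊔ E)?  L(e) = {D, ∀r.D} ∪ {(∀s.¬F ⊓ ¬E)}
   clash {F, ¬F} at an ∃-successor — e ∈ (∃s.F ⊔ E)
2. Hence e : (∃s.F ⊔ E): entailed.

Yes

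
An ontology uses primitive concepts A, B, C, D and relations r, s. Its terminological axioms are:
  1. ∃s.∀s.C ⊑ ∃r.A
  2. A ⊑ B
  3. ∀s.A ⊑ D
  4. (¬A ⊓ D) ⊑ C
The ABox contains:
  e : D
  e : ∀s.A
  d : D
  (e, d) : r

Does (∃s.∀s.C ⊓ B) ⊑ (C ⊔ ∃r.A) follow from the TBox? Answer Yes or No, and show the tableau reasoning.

Yes

1. (∃s.∀s.C ⊓ B) ⊑ (C ⊔ ∃r.A)  ⇔  ((∃s.∀s.C ⊓ B) ⊓ (¬C ⊓ ∀r.¬A)) unsat w.r.t. T
   all branches close; clash {C, ¬C} at x₀
2. Hence (∃s.∀s.C ⊓ B) ⊑ (C ⊔ ∃r.A): entailed.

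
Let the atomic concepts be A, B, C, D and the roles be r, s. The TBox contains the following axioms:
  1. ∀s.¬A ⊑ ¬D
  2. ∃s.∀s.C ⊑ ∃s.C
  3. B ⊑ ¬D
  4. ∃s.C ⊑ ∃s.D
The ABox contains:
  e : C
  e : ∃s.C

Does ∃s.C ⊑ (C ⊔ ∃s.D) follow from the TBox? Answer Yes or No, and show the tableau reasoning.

Yes

1. ∃s.C ⊑ (C ⊔ ∃s.D)  ⇔  (∃s.C ⊓ (¬C ⊓ ∀s.¬D)) unsat w.r.t. T
   all branches close; clash {D, ¬D} at an ∃-successor
2. Hence ∃s.C ⊑ (C ⊔ ∃s.D): entailed.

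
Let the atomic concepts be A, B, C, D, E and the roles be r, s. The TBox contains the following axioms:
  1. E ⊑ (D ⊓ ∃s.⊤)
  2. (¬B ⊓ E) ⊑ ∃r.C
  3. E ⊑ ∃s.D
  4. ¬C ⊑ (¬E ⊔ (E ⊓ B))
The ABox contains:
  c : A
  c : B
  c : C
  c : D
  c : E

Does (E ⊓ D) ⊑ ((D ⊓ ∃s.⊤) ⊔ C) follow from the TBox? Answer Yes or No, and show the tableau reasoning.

Yes

1. (E ⊓ D) ⊑ ((D ⊓ ∃s.⊤) ⊔ C)  ⇔  ((E ⊓ D) ⊓ ((¬D ⊔ ∀s.⊥) ⊓ ¬C)) unsat w.r.t. T
   all branches close; clash ⊥ at an ∃-successor
2. Hence (E ⊓ D) ⊑ ((D ⊓ ∃s.⊤) ⊔ C): entailed.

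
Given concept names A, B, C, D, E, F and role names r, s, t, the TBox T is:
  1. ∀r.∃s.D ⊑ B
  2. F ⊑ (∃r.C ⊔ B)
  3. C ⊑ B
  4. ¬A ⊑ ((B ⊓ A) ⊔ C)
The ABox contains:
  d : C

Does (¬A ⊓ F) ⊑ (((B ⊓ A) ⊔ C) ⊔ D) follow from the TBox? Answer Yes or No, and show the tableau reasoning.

Yes

1. (¬A ⊓ F) ⊑ (((B ⊓ A) ⊔ C) ⊔ D)  ⇔  ((¬A ⊓ F) ⊓ (((¬B ⊔ ¬A) ⊓ ¬C) ⊓ ¬D)) unsat w.r.t. T
   all branches close; clash {C, ¬C} at x₀
2. Hence (¬A ⊓ F) ⊑ (((B ⊓ A) ⊔ C) ⊔ D): entailed.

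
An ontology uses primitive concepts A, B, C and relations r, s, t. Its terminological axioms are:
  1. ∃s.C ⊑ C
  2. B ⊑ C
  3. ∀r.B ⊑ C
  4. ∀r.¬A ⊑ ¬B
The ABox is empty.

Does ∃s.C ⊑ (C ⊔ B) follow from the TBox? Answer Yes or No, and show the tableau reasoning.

Yes

1. ∃s.C ⊑ (C ⊔ B)  ⇔  (∃s.C ⊓ (¬C ⊓ ¬B)) unsat w.r.t. T
   all branches close; clash {C, ¬C} at x₀
2. Hence ∃s.C ⊑ (C ⊔ B): entailed.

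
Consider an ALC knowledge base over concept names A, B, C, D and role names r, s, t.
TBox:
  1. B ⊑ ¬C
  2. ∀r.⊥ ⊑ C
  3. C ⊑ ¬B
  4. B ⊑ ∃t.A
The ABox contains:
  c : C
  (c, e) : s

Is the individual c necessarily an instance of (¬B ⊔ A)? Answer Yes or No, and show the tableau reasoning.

Yes

1. c : (¬B ⊔ A)?  L(c) = {C} ∪ {(B ⊓ ¬A)}
   clash {C, ¬C} at c — c ∈ (¬B ⊔ A)
2. Hence c : (¬B ⊔ A): entailed.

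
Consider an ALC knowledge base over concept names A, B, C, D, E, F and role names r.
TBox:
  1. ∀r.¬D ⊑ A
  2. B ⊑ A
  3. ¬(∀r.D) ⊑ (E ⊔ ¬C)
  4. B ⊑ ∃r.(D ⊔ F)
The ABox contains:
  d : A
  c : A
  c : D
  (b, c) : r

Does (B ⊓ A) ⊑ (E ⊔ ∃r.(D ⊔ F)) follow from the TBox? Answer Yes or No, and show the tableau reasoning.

1. (B ⊓ A) ⊑ (E ⊔ ∃r.(D ⊔ F))  ⇔  ((B ⊓ A) ⊓ (¬E ⊓ ∀r.(¬D ⊓ ¬F))) unsat w.r.t. T
   all branches close; clash {F, ¬F} at an ∃-successor
2. Hence (B ⊓ A) ⊑ (E ⊔ ∃r.(D ⊔ F)): entailed.

Yes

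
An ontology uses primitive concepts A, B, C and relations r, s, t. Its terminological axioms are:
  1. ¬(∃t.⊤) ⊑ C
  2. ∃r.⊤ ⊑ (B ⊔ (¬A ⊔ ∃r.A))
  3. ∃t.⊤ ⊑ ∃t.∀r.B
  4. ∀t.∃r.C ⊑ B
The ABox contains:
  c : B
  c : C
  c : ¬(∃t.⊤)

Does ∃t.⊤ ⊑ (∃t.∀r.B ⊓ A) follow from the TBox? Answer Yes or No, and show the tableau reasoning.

No

1. ∃t.⊤ ⊑ (∃t.∀r.B ⊓ A)  ⇔  (∃t.⊤ ⊓ (∀t.∃r.¬B ⊔ ¬A)) unsat w.r.t. T
   apply at x₀: ∃t.⊤⊑∃t.∀r.B
   open: L(x₀) ⊇ {¬A, ∀r.⊥, ∃t.∀r.B, ∃t.∀r.¬C, ∃t.⊤} (+ ∃-successors)
2. Hence ∃t.⊤ ⊑ (∃t.∀r.B ⊓ A): not entailed.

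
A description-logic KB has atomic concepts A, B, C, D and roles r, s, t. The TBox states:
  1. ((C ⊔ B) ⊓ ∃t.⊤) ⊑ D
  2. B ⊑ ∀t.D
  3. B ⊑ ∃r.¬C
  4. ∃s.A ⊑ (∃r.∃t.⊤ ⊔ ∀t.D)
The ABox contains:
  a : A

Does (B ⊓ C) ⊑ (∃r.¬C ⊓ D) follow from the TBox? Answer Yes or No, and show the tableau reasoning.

No

1. (B ⊓ C) ⊑ (∃r.¬C ⊓ D)  ⇔  ((B ⊓ C) ⊓ (∀r.C ⊔ ¬D)) unsat w.r.t. T
   apply at x₀: B⊑∀t.D; B⊑∃r.¬C
   open: L(x₀) ⊇ {B, C, ¬D, ∀s.¬A, ∀t.D, …} (+ ∃-successors)
2. Hence (B ⊓ C) ⊑ (∃r.¬C ⊓ D): not entailed.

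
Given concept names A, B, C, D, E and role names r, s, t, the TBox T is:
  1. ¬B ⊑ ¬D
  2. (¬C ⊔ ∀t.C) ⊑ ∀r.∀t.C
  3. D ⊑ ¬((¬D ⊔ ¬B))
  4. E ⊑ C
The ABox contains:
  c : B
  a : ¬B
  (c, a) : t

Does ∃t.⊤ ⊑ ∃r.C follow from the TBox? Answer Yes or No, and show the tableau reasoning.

1. ∃t.⊤ ⊑ ∃r.C  ⇔  (∃t.⊤ ⊓ ∀r.¬C) unsat w.r.t. T
   open: L(x₀) ⊇ {B, C, ¬D, ¬E, ∀r.¬C, …} (+ ∃-successors)
2. Hence ∃t.⊤ ⊑ ∃r.C: not entailed.

No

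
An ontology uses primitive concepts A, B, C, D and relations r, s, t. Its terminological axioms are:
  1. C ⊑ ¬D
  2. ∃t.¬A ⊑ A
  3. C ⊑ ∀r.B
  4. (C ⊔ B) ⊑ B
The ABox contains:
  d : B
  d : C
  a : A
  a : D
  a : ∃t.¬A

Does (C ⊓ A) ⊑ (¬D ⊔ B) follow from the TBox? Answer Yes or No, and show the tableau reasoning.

Yes

1. (C ⊓ A) ⊑ (¬D ⊔ B)  ⇔  ((C ⊓ A) ⊓ (D ⊓ ¬B)) unsat w.r.t. T
   all branches close; clash {D, ¬D} at x₀
2. Hence (C ⊓ A) ⊑ (¬D ⊔ B): entailed.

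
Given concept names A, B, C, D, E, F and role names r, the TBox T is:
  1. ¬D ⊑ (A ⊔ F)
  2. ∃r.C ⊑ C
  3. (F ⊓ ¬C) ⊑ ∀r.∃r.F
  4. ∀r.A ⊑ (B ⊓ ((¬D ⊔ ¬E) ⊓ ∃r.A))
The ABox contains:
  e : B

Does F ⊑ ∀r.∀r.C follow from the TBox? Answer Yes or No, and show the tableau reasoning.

1. F ⊑ ∀r.∀r.C  ⇔  (F ⊓ ∃r.∃r.¬C) unsat w.r.t. T
   open: L(x₀) ⊇ {C, D, F, ∃r.¬A, ∃r.∃r.¬C} (+ ∃-successors)
2. Hence F ⊑ ∀r.∀r.C: not entailed.

No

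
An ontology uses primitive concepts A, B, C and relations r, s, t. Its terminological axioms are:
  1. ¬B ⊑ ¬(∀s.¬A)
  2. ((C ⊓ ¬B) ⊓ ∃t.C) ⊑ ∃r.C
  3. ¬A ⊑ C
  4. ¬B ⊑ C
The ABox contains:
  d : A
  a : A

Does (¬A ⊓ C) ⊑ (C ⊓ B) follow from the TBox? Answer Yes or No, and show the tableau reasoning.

1. (¬A ⊓ C) ⊑ (C ⊓ B)  ⇔  ((¬A ⊓ C) ⊓ (¬C ⊔ ¬B)) unsat w.r.t. T
   open: L(x₀) ⊇ {C, ¬A, ¬B, ∀t.¬C, ∃s.A} (+ ∃-successors)
2. Hence (¬A ⊓ C) ⊑ (C ⊓ B): not entailed.

No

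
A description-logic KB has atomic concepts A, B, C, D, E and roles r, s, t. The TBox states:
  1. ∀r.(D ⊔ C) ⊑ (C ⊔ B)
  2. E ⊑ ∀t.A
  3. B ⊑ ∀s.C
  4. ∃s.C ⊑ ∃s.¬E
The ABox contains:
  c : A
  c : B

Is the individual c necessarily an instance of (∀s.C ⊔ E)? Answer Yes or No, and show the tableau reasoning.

Yes

1. c : (∀s.C ⊔ E)?  L(c) = {A, B} ∪ {(∃s.¬C ⊓ ¬E)}
   clash {C, ¬C} at an ∃-successor — c ∈ (∀s.C ⊔ E)
2. Hence c : (∀s.C ⊔ E): entailed.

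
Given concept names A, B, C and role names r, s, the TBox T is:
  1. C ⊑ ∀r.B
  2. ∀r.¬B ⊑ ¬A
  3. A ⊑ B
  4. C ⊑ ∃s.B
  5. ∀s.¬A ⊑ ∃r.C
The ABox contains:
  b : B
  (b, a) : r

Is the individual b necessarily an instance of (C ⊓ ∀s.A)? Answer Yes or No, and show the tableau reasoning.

1. b : (C ⊓ ∀s.A)?  L(b) = {B} ∪ {(¬C ⊔ ∃s.¬A)}
   open: L(b) ⊇ {B, ¬C, ∃r.B, ∃s.A} (+ ∃-successors) — b ∉ (C ⊓ ∀s.A) possible
2. Hence b : (C ⊓ ∀s.A): not entailed.

No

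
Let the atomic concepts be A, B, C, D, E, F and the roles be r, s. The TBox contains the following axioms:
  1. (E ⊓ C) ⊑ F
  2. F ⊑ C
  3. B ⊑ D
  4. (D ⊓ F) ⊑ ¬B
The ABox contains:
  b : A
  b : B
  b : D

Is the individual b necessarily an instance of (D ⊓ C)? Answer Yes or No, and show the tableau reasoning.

1. b : (D ⊓ C)?  L(b) = {A, B, D} ∪ {(¬D ⊔ ¬C)}
   open: L(b) ⊇ {A, B, D, ¬C, ¬F} — b ∉ (D ⊓ C) possible
2. Hence b : (D ⊓ C): not entailed.

No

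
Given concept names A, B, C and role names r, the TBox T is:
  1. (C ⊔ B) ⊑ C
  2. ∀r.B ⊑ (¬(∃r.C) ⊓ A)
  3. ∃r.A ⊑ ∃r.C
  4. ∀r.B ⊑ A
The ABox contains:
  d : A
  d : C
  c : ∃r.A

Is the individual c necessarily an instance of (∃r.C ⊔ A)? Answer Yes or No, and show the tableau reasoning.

1. c : (∃r.C ⊔ A)?  L(c) = {∃r.A} ∪ {(∀r.¬C ⊓ ¬A)}
   clash {A, ¬A} at c — c ∈ (∃r.C ⊔ A)
2. Hence c : (∃r.C ⊔ A): entailed.

Yes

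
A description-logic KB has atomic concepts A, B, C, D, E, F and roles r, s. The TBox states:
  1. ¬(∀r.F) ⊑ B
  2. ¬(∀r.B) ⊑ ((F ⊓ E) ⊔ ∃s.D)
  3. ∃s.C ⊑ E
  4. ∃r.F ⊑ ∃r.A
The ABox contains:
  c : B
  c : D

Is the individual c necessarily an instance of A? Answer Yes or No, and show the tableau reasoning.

1. c : A?  L(c) = {B, D} ∪ {¬A}
   open: L(c) ⊇ {B, D, ¬A, ∀r.B, ∀r.¬F, …} — c ∉ A possible
2. Hence c : A: not entailed.

No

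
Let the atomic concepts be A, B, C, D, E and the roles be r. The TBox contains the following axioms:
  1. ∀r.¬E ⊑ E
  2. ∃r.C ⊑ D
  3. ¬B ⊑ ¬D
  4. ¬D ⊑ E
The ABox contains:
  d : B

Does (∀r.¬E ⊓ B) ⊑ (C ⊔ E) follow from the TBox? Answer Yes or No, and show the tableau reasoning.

1. (∀r.¬E ⊓ B) ⊑ (C ⊔ E)  ⇔  ((∀r.¬E ⊓ B) ⊓ (¬C ⊓ ¬E)) unsat w.r.t. T
   all branches close; clash {E, ¬E} at x₀
2. Hence (∀r.¬E ⊓ B) ⊑ (C ⊔ E): entailed.

Yes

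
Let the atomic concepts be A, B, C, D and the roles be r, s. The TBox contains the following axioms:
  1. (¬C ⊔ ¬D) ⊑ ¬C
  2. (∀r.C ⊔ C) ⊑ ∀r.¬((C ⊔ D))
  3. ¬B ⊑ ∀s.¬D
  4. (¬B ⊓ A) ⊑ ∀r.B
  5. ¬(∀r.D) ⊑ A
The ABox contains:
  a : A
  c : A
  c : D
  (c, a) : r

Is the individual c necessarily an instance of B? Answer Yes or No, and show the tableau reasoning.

No

1. c : B?  L(c) = {A, D} ∪ {¬B}
   apply at c: ¬B⊑∀s.¬D
   open: L(c) ⊇ {A, C, D, ¬B, ∀r.(¬C ⊓ ¬D), …} — c ∉ B possible
2. Hence c : B: not entailed.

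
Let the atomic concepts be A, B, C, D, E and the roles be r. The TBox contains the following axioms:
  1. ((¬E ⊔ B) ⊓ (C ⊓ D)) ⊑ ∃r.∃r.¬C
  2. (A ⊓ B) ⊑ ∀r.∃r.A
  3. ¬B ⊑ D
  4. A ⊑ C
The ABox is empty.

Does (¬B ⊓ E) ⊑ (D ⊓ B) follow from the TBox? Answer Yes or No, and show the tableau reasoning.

1. (¬B ⊓ E) ⊑ (D ⊓ B)  ⇔  ((¬B ⊓ E) ⊓ (¬D ⊔ ¬B)) unsat w.r.t. T
   apply at x₀: ¬B⊑D
   open: L(x₀) ⊇ {D, E, ¬A, ¬B}
2. Hence (¬B ⊓ E) ⊑ (D ⊓ B): not entailed.

No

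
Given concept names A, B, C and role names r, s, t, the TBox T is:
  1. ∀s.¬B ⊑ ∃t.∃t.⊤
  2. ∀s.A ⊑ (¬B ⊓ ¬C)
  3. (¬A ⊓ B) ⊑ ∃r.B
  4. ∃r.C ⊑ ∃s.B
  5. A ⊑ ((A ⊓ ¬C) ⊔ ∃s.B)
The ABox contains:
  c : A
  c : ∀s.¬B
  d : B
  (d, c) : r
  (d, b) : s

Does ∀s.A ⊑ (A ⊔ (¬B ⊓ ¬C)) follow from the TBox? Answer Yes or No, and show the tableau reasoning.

Yes

1. ∀s.A ⊑ (A ⊔ (¬B ⊓ ¬C))  ⇔  (∀s.A ⊓ (¬A ⊓ (B ⊔ C))) unsat w.r.t. T
   all branches close; clash {C, ¬C} at x₀
2. Hence ∀s.A ⊑ (A ⊔ (¬B ⊓ ¬C)): entailed.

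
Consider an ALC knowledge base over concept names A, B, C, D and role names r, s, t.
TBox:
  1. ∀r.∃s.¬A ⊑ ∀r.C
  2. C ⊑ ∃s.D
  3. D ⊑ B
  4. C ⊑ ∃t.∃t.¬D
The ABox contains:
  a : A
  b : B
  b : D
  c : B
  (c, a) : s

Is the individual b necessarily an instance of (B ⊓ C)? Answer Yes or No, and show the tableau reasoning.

1. b : (B ⊓ C)?  L(b) = {B, D} ∪ {(¬B ⊔ ¬C)}
   open: L(b) ⊇ {B, D, ¬C, ∃r.∀s.A} (+ ∃-successors) — b ∉ (B ⊓ C) possible
2. Hence b : (B ⊓ C): not entailed.

No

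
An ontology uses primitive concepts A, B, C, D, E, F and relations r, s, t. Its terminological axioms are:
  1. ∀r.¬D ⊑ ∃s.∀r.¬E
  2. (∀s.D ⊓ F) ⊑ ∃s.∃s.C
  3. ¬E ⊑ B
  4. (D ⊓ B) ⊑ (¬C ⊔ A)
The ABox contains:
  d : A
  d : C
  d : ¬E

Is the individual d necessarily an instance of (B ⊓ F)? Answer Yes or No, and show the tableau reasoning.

No

1. d : (B ⊓ F)?  L(d) = {A, C, ¬E} ∪ {(¬B ⊔ ¬F)}
   apply at d: ¬E⊑B
   open: L(d) ⊇ {A, B, C, ¬D, ¬E, …} (+ ∃-successors) — d ∉ (B ⊓ F) possible
2. Hence d : (B ⊓ F): not entailed.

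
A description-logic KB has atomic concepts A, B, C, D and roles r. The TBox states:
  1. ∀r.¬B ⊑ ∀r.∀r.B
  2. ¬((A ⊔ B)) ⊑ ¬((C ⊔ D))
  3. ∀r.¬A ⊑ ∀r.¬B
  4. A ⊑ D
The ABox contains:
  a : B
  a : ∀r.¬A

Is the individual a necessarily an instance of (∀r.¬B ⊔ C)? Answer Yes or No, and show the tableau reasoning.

1. a : (∀r.¬B ⊔ C)?  L(a) = {B, ∀r.¬A} ∪ {(∃r.B ⊓ ¬C)}
   clash {D, ¬D} at a — a ∈ (∀r.¬B ⊔ C)
2. Hence a : (∀r.¬B ⊔ C): entailed.

Yes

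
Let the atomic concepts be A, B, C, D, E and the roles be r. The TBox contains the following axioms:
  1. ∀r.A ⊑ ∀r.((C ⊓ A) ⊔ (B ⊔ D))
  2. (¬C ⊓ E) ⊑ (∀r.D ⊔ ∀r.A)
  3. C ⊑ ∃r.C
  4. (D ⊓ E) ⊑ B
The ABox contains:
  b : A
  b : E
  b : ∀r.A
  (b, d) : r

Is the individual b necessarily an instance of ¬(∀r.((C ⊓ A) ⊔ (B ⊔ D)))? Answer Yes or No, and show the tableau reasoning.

No

1. b : ¬(∀r.((C ⊓ A) ⊔ (B ⊔ D)))?  L(b) = {A, E, ∀r.A} ∪ {∀r.((C ⊓ A) ⊔ (B ⊔ D))}
   open: L(b) ⊇ {A, E, ¬C, ¬D, ∀r.((C ⊓ A) ⊔ (B ⊔ D)), …} — b ∉ ¬(∀r.((C ⊓ A) ⊔ (B ⊔ D))) possible
2. Hence b : ¬(∀r.((C ⊓ A) ⊔ (B ⊔ D))): not entailed.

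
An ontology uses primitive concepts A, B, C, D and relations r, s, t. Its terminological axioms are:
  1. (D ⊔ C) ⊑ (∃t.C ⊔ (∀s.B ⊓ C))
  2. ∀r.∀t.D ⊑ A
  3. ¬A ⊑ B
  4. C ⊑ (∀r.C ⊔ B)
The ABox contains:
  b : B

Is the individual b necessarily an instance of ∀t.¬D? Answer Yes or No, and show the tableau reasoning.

No

1. b : ∀t.¬D?  L(b) = {B} ∪ {∃t.D}
   open: L(b) ⊇ {B, ¬C, ¬D, ∃r.∃t.¬D, ∃t.D} (+ ∃-successors) — b ∉ ∀t.¬D possible
2. Hence b : ∀t.¬D: not entailed.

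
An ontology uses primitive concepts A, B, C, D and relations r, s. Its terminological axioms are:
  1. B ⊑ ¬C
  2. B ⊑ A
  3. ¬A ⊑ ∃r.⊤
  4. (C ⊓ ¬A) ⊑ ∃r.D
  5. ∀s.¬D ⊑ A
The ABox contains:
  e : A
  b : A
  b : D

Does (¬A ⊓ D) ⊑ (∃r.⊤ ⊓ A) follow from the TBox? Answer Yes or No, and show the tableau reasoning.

1. (¬A ⊓ D) ⊑ (∃r.⊤ ⊓ A)  ⇔  ((¬A ⊓ D) ⊓ (∀r.⊥ ⊔ ¬A)) unsat w.r.t. T
   apply at x₀: ¬A⊑∃r.⊤
   open: L(x₀) ⊇ {D, ¬A, ¬B, ¬C, ∃r.⊤, …} (+ ∃-successors)
2. Hence (¬A ⊓ D) ⊑ (∃r.⊤ ⊓ A): not entailed.

No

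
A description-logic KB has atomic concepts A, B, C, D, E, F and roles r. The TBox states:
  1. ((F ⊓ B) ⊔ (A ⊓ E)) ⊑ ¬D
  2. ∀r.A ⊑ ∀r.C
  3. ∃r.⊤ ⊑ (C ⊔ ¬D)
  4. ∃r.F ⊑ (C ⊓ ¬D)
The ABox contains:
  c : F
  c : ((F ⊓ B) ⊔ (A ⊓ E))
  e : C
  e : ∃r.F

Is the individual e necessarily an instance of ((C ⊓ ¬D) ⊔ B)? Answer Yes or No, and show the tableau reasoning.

1. e : ((C ⊓ ¬D) ⊔ B)?  L(e) = {C, ∃r.F} ∪ {((¬C ⊔ D) ⊓ ¬B)}
   clash {D, ¬D} at e — e ∈ ((C ⊓ ¬D) ⊔ B)
2. Hence e : ((C ⊓ ¬D) ⊔ B): entailed.

Yes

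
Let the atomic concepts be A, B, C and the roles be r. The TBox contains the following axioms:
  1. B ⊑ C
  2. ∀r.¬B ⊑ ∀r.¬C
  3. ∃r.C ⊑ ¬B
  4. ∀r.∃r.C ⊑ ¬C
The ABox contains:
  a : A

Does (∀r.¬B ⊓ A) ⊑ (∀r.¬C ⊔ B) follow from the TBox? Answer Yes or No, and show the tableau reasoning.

Yes

1. (∀r.¬B ⊓ A) ⊑ (∀r.¬C ⊔ B)  ⇔  ((∀r.¬B ⊓ A) ⊓ (∃r.C ⊓ ¬B)) unsat w.r.t. T
   all branches close; clash {C, ¬C} at an ∃-successor
2. Hence (∀r.¬B ⊓ A) ⊑ (∀r.¬C ⊔ B): entailed.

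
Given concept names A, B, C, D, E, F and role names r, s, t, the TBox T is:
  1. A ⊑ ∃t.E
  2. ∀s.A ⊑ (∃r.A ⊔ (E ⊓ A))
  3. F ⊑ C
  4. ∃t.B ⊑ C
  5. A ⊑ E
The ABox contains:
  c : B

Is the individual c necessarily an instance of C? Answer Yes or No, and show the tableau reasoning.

No

1. c : C?  L(c) = {B} ∪ {¬C}
   open: L(c) ⊇ {B, ¬A, ¬C, ¬F, ∀t.¬B, …} (+ ∃-successors) — c ∉ C possible
2. Hence c : C: not entailed.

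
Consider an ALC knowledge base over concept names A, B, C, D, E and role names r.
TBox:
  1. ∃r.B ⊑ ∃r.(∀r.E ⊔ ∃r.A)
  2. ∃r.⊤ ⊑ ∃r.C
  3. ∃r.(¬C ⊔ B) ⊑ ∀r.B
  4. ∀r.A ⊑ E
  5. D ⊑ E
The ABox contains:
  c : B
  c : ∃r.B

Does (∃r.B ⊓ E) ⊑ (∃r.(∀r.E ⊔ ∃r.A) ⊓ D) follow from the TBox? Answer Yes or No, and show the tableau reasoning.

No

1. (∃r.B ⊓ E) ⊑ (∃r.(∀r.E ⊔ ∃r.A) ⊓ D)  ⇔  ((∃r.B ⊓ E) ⊓ (∀r.(∃r.¬E ⊓ ∀r.¬A) ⊔ ¬D)) unsat w.r.t. T
   apply at x₀: ∃r.B⊑∃r.(∀r.E ⊔ ∃r.A)
   open: L(x₀) ⊇ {E, ¬D, ∀r.B, ∃r.(∀r.E ⊔ ∃r.A), ∃r.B, …} (+ ∃-successors)
2. Hence (∃r.B ⊓ E) ⊑ (∃r.(∀r.E ⊔ ∃r.A) ⊓ D): not entailed.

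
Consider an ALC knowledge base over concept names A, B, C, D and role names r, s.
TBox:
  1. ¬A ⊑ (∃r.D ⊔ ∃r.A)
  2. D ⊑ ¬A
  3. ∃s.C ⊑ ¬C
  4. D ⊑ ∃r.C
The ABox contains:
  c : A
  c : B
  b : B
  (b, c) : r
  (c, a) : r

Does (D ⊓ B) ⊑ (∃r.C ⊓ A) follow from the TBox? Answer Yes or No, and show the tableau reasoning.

1. (D ⊓ B) ⊑ (∃r.C ⊓ A)  ⇔  ((D ⊓ B) ⊓ (∀r.¬C ⊔ ¬A)) unsat w.r.t. T
   apply at x₀: D⊑¬A; D⊑∃r.C
   open: L(x₀) ⊇ {B, D, ¬A, ∀s.¬C, ∃r.C, …} (+ ∃-successors)
2. Hence (D ⊓ B) ⊑ (∃r.C ⊓ A): not entailed.

No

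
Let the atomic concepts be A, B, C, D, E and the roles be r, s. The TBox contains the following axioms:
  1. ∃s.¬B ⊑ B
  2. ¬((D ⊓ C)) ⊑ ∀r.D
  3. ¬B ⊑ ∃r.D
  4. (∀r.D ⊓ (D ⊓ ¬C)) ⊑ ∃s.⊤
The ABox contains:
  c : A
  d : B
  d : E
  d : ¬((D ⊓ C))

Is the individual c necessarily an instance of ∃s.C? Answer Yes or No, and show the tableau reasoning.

No

1. c : ∃s.C?  L(c) = {A} ∪ {∀s.¬C}
   open: L(c) ⊇ {A, B, C, D, ∀s.¬C, …} (+ ∃-successors) — c ∉ ∃s.C possible
2. Hence c : ∃s.C: not entailed.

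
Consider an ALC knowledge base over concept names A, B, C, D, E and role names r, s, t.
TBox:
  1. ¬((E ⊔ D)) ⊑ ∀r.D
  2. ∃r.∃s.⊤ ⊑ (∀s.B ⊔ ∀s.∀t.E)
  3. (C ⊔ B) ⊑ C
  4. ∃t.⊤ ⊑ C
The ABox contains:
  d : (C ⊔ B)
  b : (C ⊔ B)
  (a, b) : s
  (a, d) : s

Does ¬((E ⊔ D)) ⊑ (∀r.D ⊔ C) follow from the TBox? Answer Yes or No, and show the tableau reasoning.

1. ¬((E ⊔ D)) ⊑ (∀r.D ⊔ C)  ⇔  ((¬E ⊓ ¬D) ⊓ (∃r.¬D ⊓ ¬C)) unsat w.r.t. T
   all branches close; clash {C, ¬C} at x₀
2. Hence ¬((E ⊔ D)) ⊑ (∀r.D ⊔ C): entailed.

Yes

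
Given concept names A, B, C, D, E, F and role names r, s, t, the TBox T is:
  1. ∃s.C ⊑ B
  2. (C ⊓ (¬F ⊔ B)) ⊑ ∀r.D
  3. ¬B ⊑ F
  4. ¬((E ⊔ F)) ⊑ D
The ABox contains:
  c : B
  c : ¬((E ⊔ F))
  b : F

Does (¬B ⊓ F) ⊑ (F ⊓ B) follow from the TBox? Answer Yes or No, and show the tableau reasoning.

1. (¬B ⊓ F) ⊑ (F ⊓ B)  ⇔  ((¬B ⊓ F) ⊓ (¬F ⊔ ¬B)) unsat w.r.t. T
   open: L(x₀) ⊇ {F, ¬B, ¬C, ∀s.¬C}
2. Hence (¬B ⊓ F) ⊑ (F ⊓ B): not entailed.

No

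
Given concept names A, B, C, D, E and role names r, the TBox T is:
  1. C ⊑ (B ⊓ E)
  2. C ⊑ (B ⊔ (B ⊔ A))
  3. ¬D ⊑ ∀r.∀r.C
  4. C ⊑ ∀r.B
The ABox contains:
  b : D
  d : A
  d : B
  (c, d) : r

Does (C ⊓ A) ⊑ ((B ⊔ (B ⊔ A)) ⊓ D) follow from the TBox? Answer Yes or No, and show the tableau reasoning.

1. (C ⊓ A) ⊑ ((B ⊔ (B ⊔ A)) ⊓ D)  ⇔  ((C ⊓ A) ⊓ ((¬B ⊓ (¬B ⊓ ¬A)) ⊔ ¬D)) unsat w.r.t. T
   apply at x₀: C⊑(B ⊓ E); C⊑(B ⊔ (B ⊔ A)); C⊑∀r.B
   open: L(x₀) ⊇ {A, B, C, E, ¬D, …}
2. Hence (C ⊓ A) ⊑ ((B ⊔ (B ⊔ A)) ⊓ D): not entailed.

No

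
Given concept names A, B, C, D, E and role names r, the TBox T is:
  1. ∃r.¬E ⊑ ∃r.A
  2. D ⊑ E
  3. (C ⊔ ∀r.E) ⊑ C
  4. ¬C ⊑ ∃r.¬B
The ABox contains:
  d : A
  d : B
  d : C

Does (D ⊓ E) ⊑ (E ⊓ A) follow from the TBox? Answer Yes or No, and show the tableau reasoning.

1. (D ⊓ E) ⊑ (E ⊓ A)  ⇔  ((D ⊓ E) ⊓ (¬E ⊔ ¬A)) unsat w.r.t. T
   open: L(x₀) ⊇ {C, D, E, ¬A, ∀r.E}
2. Hence (D ⊓ E) ⊑ (E ⊓ A): not entailed.

No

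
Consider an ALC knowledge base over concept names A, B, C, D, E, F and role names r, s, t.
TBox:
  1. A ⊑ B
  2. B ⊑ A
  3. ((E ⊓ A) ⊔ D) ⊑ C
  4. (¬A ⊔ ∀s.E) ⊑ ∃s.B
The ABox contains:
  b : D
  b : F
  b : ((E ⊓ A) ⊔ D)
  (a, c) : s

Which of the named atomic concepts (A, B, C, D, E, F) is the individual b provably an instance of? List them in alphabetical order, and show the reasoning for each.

{C, D, F}

1. b : A?  L(b) = {D, F, ((E ⊓ A) ⊔ D)} ∪ {¬A}
   apply at b: ((E ⊓ A) ⊔ D)⊑C
   open: L(b) ⊇ {C, D, F, ¬A, ¬B, …} (+ ∃-successors) — b ∉ A possible
2. b : B?  L(b) = {D, F, ((E ⊓ A) ⊔ D)} ∪ {¬B}
   apply at b: ((E ⊓ A) ⊔ D)⊑C
   open: L(b) ⊇ {C, D, F, ¬A, ¬B, …} (+ ∃-successors) — b ∉ B possible
3. b : C?  L(b) = {D, F, ((E ⊓ A) ⊔ D)} ∪ {¬C}
   clash {C, ¬C} at b — b ∈ C
4. b : D?  L(b) = {D, F, ((E ⊓ A) ⊔ D)} ∪ {¬D}
   clash {D, ¬D} at b — b ∈ D
5. b : E?  L(b) = {D, F, ((E ⊓ A) ⊔ D)} ∪ {¬E}
   apply at b: ((E ⊓ A) ⊔ D)⊑C
   open: L(b) ⊇ {C, D, F, ¬A, ¬B, …} (+ ∃-successors) — b ∉ E possible
6. b : F?  L(b) = {D, F, ((E ⊓ A) ⊔ D)} ∪ {¬F}
   clash {F, ¬F} at b — b ∈ F
7. Entailed for b: {C, D, F}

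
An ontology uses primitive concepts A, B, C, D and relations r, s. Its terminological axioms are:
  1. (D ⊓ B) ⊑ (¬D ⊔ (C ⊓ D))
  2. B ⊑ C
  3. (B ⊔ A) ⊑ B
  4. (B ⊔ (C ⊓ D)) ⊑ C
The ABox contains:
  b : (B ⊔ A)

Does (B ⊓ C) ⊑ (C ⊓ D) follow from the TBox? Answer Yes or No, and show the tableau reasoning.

No

1. (B ⊓ C) ⊑ (C ⊓ D)  ⇔  ((B ⊓ C) ⊓ (¬C ⊔ ¬D)) unsat w.r.t. T
   open: L(x₀) ⊇ {B, C, ¬D}
2. Hence (B ⊓ C) ⊑ (C ⊓ D): not entailed.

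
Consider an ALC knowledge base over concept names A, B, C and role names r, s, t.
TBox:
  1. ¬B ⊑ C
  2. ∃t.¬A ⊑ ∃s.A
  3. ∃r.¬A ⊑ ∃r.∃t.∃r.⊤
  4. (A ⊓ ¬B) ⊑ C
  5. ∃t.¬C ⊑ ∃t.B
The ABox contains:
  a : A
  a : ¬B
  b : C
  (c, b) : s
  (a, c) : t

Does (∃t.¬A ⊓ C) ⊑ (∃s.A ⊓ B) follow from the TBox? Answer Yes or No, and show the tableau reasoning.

No

1. (∃t.¬A ⊓ C) ⊑ (∃s.A ⊓ B)  ⇔  ((∃t.¬A ⊓ C) ⊓ (∀s.¬A ⊔ ¬B)) unsat w.r.t. T
   apply at x₀: ∃t.¬A⊑∃s.A
   open: L(x₀) ⊇ {C, ¬B, ∀r.A, ∀t.C, ∃s.A, …} (+ ∃-successors)
2. Hence (∃t.¬A ⊓ C) ⊑ (∃s.A ⊓ B): not entailed.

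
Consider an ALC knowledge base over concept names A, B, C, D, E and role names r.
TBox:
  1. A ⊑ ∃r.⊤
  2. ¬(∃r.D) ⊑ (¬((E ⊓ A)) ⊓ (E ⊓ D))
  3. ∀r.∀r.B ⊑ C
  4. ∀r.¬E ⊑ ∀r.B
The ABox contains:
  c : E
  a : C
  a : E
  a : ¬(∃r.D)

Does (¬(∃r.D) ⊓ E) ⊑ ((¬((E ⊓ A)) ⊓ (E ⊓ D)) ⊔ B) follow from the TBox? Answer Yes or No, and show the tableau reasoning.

Yes

1. (¬(∃r.D) ⊓ E) ⊑ ((¬((E ⊓ A)) ⊓ (E ⊓ D)) ⊔ B)  ⇔  ((∀r.¬D ⊓ E) ⊓ (((E ⊓ A) ⊔ (¬E ⊔ ¬D)) ⊓ ¬B)) unsat w.r.t. T
   all branches close; clash {D, ¬D} at x₀
2. Hence (¬(∃r.D) ⊓ E) ⊑ ((¬((E ⊓ A)) ⊓ (E ⊓ D)) ⊔ B): entailed.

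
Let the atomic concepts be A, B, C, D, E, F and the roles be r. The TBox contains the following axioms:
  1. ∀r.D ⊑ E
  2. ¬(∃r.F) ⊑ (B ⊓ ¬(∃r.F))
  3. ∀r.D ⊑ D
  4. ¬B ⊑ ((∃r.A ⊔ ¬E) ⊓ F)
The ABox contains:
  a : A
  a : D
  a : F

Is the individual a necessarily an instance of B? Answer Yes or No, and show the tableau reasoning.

1. a : B?  L(a) = {A, D, F} ∪ {¬B}
   apply at a: ¬B⊑((∃r.A ⊔ ¬E) ⊓ F)
   open: L(a) ⊇ {A, D, F, ¬B, ∃r.A, …} (+ ∃-successors) — a ∉ B possible
2. Hence a : B: not entailed.

No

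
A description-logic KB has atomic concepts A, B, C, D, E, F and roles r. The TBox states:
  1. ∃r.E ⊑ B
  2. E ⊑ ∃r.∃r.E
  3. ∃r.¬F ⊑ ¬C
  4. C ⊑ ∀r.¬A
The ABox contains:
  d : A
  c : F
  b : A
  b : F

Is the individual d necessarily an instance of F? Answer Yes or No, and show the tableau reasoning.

No

1. d : F?  L(d) = {A} ∪ {¬F}
   open: L(d) ⊇ {A, ¬C, ¬E, ¬F, ∀r.F, …} — d ∉ F possible
2. Hence d : F: not entailed.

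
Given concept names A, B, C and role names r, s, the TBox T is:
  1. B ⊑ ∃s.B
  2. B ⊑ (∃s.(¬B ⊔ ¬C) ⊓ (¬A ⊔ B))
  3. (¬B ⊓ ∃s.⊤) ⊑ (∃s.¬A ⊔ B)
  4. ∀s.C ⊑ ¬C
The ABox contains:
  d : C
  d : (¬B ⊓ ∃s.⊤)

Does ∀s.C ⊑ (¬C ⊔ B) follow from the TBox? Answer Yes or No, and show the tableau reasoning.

Yes

1. ∀s.C ⊑ (¬C ⊔ B)  ⇔  (∀s.C ⊓ (C ⊓ ¬B)) unsat w.r.t. T
   all branches close; clash {C, ¬C} at x₀
2. Hence ∀s.C ⊑ (¬C ⊔ B): entailed.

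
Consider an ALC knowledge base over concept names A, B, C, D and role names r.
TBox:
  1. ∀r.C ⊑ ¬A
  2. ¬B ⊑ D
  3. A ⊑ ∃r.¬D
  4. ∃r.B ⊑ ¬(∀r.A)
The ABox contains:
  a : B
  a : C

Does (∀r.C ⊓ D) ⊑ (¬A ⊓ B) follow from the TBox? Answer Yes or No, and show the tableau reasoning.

1. (∀r.C ⊓ D) ⊑ (¬A ⊓ B)  ⇔  ((∀r.C ⊓ D) ⊓ (A ⊔ ¬B)) unsat w.r.t. T
   apply at x₀: ∀r.C⊑¬A
   open: L(x₀) ⊇ {D, ¬A, ¬B, ∀r.C, ∀r.¬B}
2. Hence (∀r.C ⊓ D) ⊑ (¬A ⊓ B): not entailed.

No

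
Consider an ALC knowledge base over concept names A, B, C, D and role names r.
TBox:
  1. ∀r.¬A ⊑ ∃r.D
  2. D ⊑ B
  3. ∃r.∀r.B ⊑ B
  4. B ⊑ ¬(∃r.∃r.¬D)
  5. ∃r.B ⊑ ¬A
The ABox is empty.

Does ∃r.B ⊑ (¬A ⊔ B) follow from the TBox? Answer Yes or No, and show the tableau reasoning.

Yes

1. ∃r.B ⊑ (¬A ⊔ B)  ⇔  (∃r.B ⊓ (A ⊓ ¬B)) unsat w.r.t. T
   all branches close; clash {B, ¬B} at x₀
2. Hence ∃r.B ⊑ (¬A ⊔ B): entailed.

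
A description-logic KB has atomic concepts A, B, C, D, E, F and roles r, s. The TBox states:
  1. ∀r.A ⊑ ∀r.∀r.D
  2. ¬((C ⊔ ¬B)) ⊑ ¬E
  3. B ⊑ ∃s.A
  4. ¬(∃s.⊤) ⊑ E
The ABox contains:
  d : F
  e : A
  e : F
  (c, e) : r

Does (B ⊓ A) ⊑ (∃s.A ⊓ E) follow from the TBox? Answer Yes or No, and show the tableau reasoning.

No

1. (B ⊓ A) ⊑ (∃s.A ⊓ E)  ⇔  ((B ⊓ A) ⊓ (∀s.¬A ⊔ ¬E)) unsat w.r.t. T
   apply at x₀: B⊑∃s.A
   open: L(x₀) ⊇ {A, B, C, ¬E, ∃r.¬A, …} (+ ∃-successors)
2. Hence (B ⊓ A) ⊑ (∃s.A ⊓ E): not entailed.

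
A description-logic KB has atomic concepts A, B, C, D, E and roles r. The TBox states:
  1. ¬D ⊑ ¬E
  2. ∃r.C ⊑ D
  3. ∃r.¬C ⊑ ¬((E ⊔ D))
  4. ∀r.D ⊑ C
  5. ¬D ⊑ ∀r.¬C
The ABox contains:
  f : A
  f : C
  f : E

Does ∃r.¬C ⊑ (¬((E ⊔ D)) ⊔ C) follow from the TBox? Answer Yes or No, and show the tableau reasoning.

1. ∃r.¬C ⊑ (¬((E ⊔ D)) ⊔ C)  ⇔  (∃r.¬C ⊓ ((E ⊔ D) ⊓ ¬C)) unsat w.r.t. T
   all branches close; clash {D, ¬D} at x₀
2. Hence ∃r.¬C ⊑ (¬((E ⊔ D)) ⊔ C): entailed.

Yes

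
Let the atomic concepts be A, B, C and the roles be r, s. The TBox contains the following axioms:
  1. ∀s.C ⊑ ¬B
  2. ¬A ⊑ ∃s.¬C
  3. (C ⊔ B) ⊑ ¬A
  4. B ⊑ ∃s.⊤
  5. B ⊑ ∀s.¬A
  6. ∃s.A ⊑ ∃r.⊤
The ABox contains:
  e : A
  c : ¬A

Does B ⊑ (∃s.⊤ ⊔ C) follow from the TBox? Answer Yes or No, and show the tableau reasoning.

1. B ⊑ (∃s.⊤ ⊔ C)  ⇔  (B ⊓ (∀s.⊥ ⊓ ¬C)) unsat w.r.t. T
   all branches close; clash ⊥ at an ∃-successor
2. Hence B ⊑ (∃s.⊤ ⊔ C): entailed.

Yes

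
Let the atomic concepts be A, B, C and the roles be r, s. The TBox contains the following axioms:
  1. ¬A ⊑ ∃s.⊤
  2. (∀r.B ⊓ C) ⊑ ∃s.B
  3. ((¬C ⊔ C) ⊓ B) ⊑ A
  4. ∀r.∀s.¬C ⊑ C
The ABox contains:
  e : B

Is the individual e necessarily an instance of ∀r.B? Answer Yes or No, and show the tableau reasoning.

1. e : ∀r.B?  L(e) = {B} ∪ {∃r.¬B}
   open: L(e) ⊇ {A, B, ∃r.¬B, ∃r.∃s.C} (+ ∃-successors) — e ∉ ∀r.B possible
2. Hence e : ∀r.B: not entailed.

No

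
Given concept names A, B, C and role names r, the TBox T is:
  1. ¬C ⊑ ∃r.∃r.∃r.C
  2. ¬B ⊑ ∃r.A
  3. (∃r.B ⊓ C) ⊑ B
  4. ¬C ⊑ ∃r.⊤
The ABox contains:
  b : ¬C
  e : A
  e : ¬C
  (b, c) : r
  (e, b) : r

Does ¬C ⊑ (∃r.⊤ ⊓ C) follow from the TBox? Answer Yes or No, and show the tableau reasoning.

No

1. ¬C ⊑ (∃r.⊤ ⊓ C)  ⇔  (¬C ⊓ (∀r.⊥ ⊔ ¬C)) unsat w.r.t. T
   apply at x₀: ¬C⊑∃r.∃r.∃r.C; ¬C⊑∃r.⊤
   open: L(x₀) ⊇ {B, ¬C, ∃r.∃r.∃r.C, ∃r.⊤} (+ ∃-successors)
2. Hence ¬C ⊑ (∃r.⊤ ⊓ C): not entailed.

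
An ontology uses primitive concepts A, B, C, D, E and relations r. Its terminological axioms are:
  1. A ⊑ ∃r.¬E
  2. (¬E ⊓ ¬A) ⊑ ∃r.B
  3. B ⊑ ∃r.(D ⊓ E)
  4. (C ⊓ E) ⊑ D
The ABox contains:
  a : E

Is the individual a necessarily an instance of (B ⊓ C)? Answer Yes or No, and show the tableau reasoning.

No

1. a : (B ⊓ C)?  L(a) = {E} ∪ {(¬B ⊔ ¬C)}
   open: L(a) ⊇ {E, ¬A, ¬B, ¬C} — a ∉ (B ⊓ C) possible
2. Hence a : (B ⊓ C): not entailed.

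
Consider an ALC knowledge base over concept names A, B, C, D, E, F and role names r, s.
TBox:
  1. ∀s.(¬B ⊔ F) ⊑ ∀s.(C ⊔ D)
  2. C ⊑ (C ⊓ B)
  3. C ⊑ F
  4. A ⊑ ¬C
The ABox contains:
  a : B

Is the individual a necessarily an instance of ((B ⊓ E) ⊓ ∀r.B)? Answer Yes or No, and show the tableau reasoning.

1. a : ((B ⊓ E) ⊓ ∀r.B)?  L(a) = {B} ∪ {((¬B ⊔ ¬E) ⊔ ∃r.¬B)}
   open: L(a) ⊇ {B, ¬A, ¬C, ¬E, ∃s.(B ⊓ ¬F)} (+ ∃-successors) — a ∉ ((B ⊓ E) ⊓ ∀r.B) possible
2. Hence a : ((B ⊓ E) ⊓ ∀r.B): not entailed.

No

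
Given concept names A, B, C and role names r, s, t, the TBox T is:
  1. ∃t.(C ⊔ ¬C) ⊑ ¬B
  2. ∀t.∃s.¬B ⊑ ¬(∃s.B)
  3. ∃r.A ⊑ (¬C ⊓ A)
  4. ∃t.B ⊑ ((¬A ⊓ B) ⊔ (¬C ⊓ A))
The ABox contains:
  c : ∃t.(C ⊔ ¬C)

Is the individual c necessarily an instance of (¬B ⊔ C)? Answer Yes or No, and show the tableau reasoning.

Yes

1. c : (¬B ⊔ C)?  L(c) = {∃t.(C ⊔ ¬C)} ∪ {(B ⊓ ¬C)}
   clash {B, ¬B} at c — c ∈ (¬B ⊔ C)
2. Hence c : (¬B ⊔ C): entailed.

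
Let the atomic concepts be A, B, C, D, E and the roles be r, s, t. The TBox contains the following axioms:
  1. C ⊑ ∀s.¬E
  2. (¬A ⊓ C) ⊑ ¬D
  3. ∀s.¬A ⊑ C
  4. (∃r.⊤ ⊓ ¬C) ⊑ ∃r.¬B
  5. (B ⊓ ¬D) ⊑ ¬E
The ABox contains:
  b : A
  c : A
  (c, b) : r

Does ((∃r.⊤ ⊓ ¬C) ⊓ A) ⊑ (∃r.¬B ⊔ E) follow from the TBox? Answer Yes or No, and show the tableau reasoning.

1. ((∃r.⊤ ⊓ ¬C) ⊓ A) ⊑ (∃r.¬B ⊔ E)  ⇔  (((∃r.⊤ ⊓ ¬C) ⊓ A) ⊓ (∀r.B ⊓ ¬E)) unsat w.r.t. T
   all branches close; clash {C, ¬C} at x₀
2. Hence ((∃r.⊤ ⊓ ¬C) ⊓ A) ⊑ (∃r.¬B ⊔ E): entailed.

Yes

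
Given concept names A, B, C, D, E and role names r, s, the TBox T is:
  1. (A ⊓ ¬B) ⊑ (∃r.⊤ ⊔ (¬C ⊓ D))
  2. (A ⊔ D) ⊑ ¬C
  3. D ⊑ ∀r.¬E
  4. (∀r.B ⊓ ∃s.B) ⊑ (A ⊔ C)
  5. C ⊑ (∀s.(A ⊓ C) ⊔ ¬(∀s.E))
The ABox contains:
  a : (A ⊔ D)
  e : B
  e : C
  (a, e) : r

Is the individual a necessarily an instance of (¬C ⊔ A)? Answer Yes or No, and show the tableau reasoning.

Yes

1. a : (¬C ⊔ A)?  L(a) = {(A ⊔ D)} ∪ {(C ⊓ ¬A)}
   clash {C, ¬C} at a — a ∈ (¬C ⊔ A)
2. Hence a : (¬C ⊔ A): entailed.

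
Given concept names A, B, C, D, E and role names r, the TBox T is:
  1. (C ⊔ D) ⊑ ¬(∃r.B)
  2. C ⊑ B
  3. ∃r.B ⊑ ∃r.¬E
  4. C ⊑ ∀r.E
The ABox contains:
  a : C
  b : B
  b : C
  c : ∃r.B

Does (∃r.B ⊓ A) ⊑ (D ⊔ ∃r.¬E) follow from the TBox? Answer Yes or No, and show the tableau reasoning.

1. (∃r.B ⊓ A) ⊑ (D ⊔ ∃r.¬E)  ⇔  ((∃r.B ⊓ A) ⊓ (¬D ⊓ ∀r.E)) unsat w.r.t. T
   all branches close; clash {B, ¬B} at an ∃-successor
2. Hence (∃r.B ⊓ A) ⊑ (D ⊔ ∃r.¬E): entailed.

Yes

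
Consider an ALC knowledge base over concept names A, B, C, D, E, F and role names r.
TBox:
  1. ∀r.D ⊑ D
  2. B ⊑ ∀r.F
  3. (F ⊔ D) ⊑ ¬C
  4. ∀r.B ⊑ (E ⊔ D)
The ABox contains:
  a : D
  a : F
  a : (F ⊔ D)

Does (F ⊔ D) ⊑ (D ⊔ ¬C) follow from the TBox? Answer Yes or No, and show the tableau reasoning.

1. (F ⊔ D) ⊑ (D ⊔ ¬C)  ⇔  ((F ⊔ D) ⊓ (¬D ⊓ C)) unsat w.r.t. T
   all branches close; clash {D, ¬D} at x₀
2. Hence (F ⊔ D) ⊑ (D ⊔ ¬C): entailed.

Yes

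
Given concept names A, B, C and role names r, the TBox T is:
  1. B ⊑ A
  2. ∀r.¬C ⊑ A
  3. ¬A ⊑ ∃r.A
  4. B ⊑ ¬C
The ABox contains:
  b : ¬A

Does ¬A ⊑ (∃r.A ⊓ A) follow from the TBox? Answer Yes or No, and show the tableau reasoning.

1. ¬A ⊑ (∃r.A ⊓ A)  ⇔  (¬A ⊓ (∀r.¬A ⊔ ¬A)) unsat w.r.t. T
   apply at x₀: ¬A⊑∃r.A
   open: L(x₀) ⊇ {¬A, ¬B, ∃r.A, ∃r.C} (+ ∃-successors)
2. Hence ¬A ⊑ (∃r.A ⊓ A): not entailed.

No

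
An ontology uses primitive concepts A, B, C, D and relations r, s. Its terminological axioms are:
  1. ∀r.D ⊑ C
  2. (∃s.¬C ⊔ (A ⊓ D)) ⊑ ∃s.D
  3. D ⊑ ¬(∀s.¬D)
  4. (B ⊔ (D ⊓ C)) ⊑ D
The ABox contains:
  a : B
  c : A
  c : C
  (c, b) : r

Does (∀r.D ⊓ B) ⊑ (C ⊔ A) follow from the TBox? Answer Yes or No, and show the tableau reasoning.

1. (∀r.D ⊓ B) ⊑ (C ⊔ A)  ⇔  ((∀r.D ⊓ B) ⊓ (¬C ⊓ ¬A)) unsat w.r.t. T
   all branches close; clash {C, ¬C} at x₀
2. Hence (∀r.D ⊓ B) ⊑ (C ⊔ A): entailed.

Yes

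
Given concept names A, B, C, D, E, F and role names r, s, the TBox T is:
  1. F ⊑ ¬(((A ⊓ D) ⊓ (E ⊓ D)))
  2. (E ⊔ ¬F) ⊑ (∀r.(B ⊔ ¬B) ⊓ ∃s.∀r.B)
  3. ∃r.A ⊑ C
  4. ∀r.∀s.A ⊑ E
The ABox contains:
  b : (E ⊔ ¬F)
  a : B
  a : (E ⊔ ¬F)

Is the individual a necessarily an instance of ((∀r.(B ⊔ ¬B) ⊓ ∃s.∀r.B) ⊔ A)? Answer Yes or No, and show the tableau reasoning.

1. a : ((∀r.(B ⊔ ¬B) ⊓ ∃s.∀r.B) ⊔ A)?  L(a) = {B, (E ⊔ ¬F)} ∪ {((∃r.(¬B ⊓ B) ⊔ ∀s.∃r.¬B) ⊓ ¬A)}
   clash {B, ¬B} at an ∃-successor — a ∈ ((∀r.(B ⊔ ¬B) ⊓ ∃s.∀r.B) ⊔ A)
2. Hence a : ((∀r.(B ⊔ ¬B) ⊓ ∃s.∀r.B) ⊔ A): entailed.

Yes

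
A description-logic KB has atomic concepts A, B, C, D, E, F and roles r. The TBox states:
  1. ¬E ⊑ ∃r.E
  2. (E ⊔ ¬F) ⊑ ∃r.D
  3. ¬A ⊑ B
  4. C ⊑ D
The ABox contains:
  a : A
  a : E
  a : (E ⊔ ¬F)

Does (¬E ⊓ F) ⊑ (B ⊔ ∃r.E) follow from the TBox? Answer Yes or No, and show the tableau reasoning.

1. (¬E ⊓ F) ⊑ (B ⊔ ∃r.E)  ⇔  ((¬E ⊓ F) ⊓ (¬B ⊓ ∀r.¬E)) unsat w.r.t. T
   all branches close; clash {B, ¬B} at x₀
2. Hence (¬E ⊓ F) ⊑ (B ⊔ ∃r.E): entailed.

Yes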